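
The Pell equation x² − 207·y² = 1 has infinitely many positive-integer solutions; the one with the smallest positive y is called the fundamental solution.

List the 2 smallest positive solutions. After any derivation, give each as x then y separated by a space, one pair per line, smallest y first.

√207 → a₀=14, period (2,1,1,2,1,1,2,28); ℓ=8 even so k=7
step 0: (14, 1)  from 14·(1,0) + (0,1)
step 1: (29, 2)  from 2·(14,1) + (1,0)
step 2: (43, 3)  from 1·(29,2) + (14,1)
step 3: (72, 5)  from 1·(43,3) + (29,2)
step 4: (187, 13)  from 2·(72,5) + (43,3)
step 5: (259, 18)  from 1·(187,13) + (72,5)
step 6: (446, 31)  from 1·(259,18) + (187,13)
step 7: (1151, 80)  from 2·(446,31) + (259,18)
(x₁, y₁) = (1151, 80);  1151² − 207·80² = 1 ✓
n=2: (1151,80)∘(1151,80) = (1151·1151+207·80·80, 1151·80+80·1151) = (2649601,184160)

1151 80
2649601 184160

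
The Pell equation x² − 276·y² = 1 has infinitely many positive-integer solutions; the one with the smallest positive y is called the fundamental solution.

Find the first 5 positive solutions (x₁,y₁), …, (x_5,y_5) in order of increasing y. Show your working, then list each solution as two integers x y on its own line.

d=276: √d = [16; 1,1,1,1,2,2,2,1,1,1,1,32] (ℓ=12, even), read p_11/q_11
a_0=16:  p_0=16·1+0=16,  q_0=16·0+1=1
a_1=1:  p_1=1·16+1=17,  q_1=1·1+0=1
a_2=1:  p_2=1·17+16=33,  q_2=1·1+1=2
…
a_4=1:  p_4=1·50+33=83,  q_4=1·3+2=5
…
a_7=2:  p_7=2·515+216=1246,  q_7=2·31+13=75
a_8=1:  p_8=1·1246+515=1761,  q_8=1·75+31=106
a_9=1:  p_9=1·1761+1246=3007,  q_9=1·106+75=181
a_10=1:  p_10=1·3007+1761=4768,  q_10=1·181+106=287
a_11=1:  p_11=1·4768+3007=7775,  q_11=1·287+181=468
→ (7775, 468).  Check: 7775²=60450625, 276·468²=60450624, difference 1.
(7775+468√276)^2 = 120901249 + 7277400√276
(7775+468√276)^3 = 1880014414175 + 113163569532√276
(7775+468√276)^4 = 29234224019520001 + 1759693498945200√276
(7775+468√276)^5 = 454592181623521601375 + 27363233795434290468√276

7775 468
120901249 7277400
1880014414175 113163569532
29234224019520001 1759693498945200
454592181623521601375 27363233795434290468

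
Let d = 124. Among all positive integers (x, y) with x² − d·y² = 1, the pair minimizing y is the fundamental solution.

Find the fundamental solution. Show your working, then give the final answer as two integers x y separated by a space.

√124 → a₀=11, period (7,2,1,1,1,…,2,7,22); ℓ=16 even so k=15
a_0=11:  p_0=11·1+0=11,  q_0=11·0+1=1
…
a_5=1:  p_5=1·412+245=657,  q_5=1·37+22=59
…
a_9=1:  p_9=1·14543+3040=17583,  q_9=1·1306+273=1579
a_10=3:  p_10=3·17583+14543=67292,  q_10=3·1579+1306=6043
…
a_12=1:  p_12=1·84875+67292=152167,  q_12=1·7622+6043=13665
…
a_14=2:  p_14=2·237042+152167=626251,  q_14=2·21287+13665=56239
a_15=7:  p_15=7·626251+237042=4620799,  q_15=7·56239+21287=414960
(x₁, y₁) = (4620799, 414960);  4620799² − 124·414960² = 1 ✓

4620799 414960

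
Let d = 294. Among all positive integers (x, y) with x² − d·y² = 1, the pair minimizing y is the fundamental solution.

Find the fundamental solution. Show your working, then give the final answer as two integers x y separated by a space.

√294 → a₀=17, period (6,1,4,1,6,34); ℓ=6 even so k=5
a_0=17:  p_0=17·1+0=17,  q_0=17·0+1=1
a_1=6:  p_1=6·17+1=103,  q_1=6·1+0=6
a_2=1:  p_2=1·103+17=120,  q_2=1·6+1=7
a_3=4:  p_3=4·120+103=583,  q_3=4·7+6=34
a_4=1:  p_4=1·583+120=703,  q_4=1·34+7=41
a_5=6:  p_5=6·703+583=4801,  q_5=6·41+34=280
→ (4801, 280).  Check: 4801²=23049601, 294·280²=23049600, difference 1.

4801 280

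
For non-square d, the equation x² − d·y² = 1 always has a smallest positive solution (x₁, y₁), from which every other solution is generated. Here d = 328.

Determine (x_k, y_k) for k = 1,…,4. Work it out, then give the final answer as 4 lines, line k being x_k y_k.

d=328: √d = [18; 9,36] (ℓ=2, even), read p_1/q_1
a_0=18:  p_0=18·1+0=18,  q_0=18·0+1=1
a_1=9:  p_1=9·18+1=163,  q_1=9·1+0=9
fundamental: x₁=163, y₁=9  (since 26569 − 328·81 = 1)
k=2:  x_2 = 163·163+328·9·9 = 53137,  y_2 = 163·9+9·163 = 2934
k=3:  x_3 = 163·53137+328·9·2934 = 17322499,  y_3 = 163·2934+9·53137 = 956475
k=4:  x_4 = 163·17322499+328·9·956475 = 5647081537,  y_4 = 163·956475+9·17322499 = 311807916

163 9
53137 2934
17322499 956475
5647081537 311807916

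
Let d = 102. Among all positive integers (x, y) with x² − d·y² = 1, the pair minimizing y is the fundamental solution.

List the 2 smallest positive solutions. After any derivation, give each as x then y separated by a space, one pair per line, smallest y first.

√102 → a₀=10, period (10,20); ℓ=2 even so k=1
a_0=10:  p_0=10·1+0=10,  q_0=10·0+1=1
a_1=10:  p_1=10·10+1=101,  q_1=10·1+0=10
(x₁, y₁) = (101, 10);  101² − 102·10² = 1 ✓
n=2: (101,10)∘(101,10) = (101·101+102·10·10, 101·10+10·101) = (20401,2020)

101 10
20401 2020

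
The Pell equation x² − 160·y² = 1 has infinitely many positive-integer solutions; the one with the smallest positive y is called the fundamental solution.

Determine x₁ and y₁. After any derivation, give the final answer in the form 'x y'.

√160 = [12; 1,1,1,5,1,1,1,24, …], period ℓ=8 (even) → k=7
k=0  a_k=12  p_k/q_k = 12/1
…
k=2  a_k=1  p_k/q_k = 25/2
…
k=4  a_k=5  p_k/q_k = 215/17
…
k=6  a_k=1  p_k/q_k = 468/37
k=7  a_k=1  p_k/q_k = 721/57
(x₁, y₁) = (721, 57);  721² − 160·57² = 1 ✓

721 57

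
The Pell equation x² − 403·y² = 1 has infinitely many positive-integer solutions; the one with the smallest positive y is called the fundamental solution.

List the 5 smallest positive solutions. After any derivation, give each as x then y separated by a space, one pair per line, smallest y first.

d=403: √d = [20; 13,2,1,3,1,3,1,2,13,40] (ℓ=10, even), read p_9/q_9
k=0  a_k=20  p_k/q_k = 20/1
k=1  a_k=13  p_k/q_k = 261/13
…
k=4  a_k=3  p_k/q_k = 2951/147
…
k=6  a_k=3  p_k/q_k = 14213/708
k=7  a_k=1  p_k/q_k = 17967/895
k=8  a_k=2  p_k/q_k = 50147/2498
k=9  a_k=13  p_k/q_k = 669878/33369
→ (669878, 33369).  Check: 669878²=448736534884, 403·33369²=448736534883, difference 1.
k=2:  x_2 = 669878·669878+403·33369·33369 = 897473069767,  y_2 = 669878·33369+33369·669878 = 44706317964
k=3:  x_3 = 669878·897473069767+403·33369·44706317964 = 1202394930058086974,  y_3 = 669878·44706317964+33369·897473069767 = 59895557730143415
k=4:  x_4 = 669878·1202394930058086974+403·33369·59895557730143415 = 1610915821914004898868577,  y_4 = 669878·59895557730143415+33369·1202394930058086974 = 80245432842261314788776
k=5:  x_5 = 669878·1610915821914004898868577+403·33369·80245432842261314788776 = 2158234137903017152358511160238,  y_5 = 669878·80245432842261314788776+33369·1610915821914004898868577 = 107509300122956754498421235241

669878 33369
897473069767 44706317964
1202394930058086974 59895557730143415
1610915821914004898868577 80245432842261314788776
2158234137903017152358511160238 107509300122956754498421235241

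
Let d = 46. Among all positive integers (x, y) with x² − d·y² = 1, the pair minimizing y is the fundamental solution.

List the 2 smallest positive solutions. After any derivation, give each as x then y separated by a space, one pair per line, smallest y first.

d=46: √d = [6; 1,3,1,1,2,6,2,1,1,3,1,12] (ℓ=12, even), read p_11/q_11
i=0: a=6 ⇒ p=6, q=1
i=1: a=1 ⇒ p=7, q=1
i=2: a=3 ⇒ p=27, q=4
i=3: a=1 ⇒ p=34, q=5
i=4: a=1 ⇒ p=61, q=9
i=5: a=2 ⇒ p=156, q=23
i=6: a=6 ⇒ p=997, q=147
i=7: a=2 ⇒ p=2150, q=317
i=8: a=1 ⇒ p=3147, q=464
…
i=10: a=3 ⇒ p=19038, q=2807
i=11: a=1 ⇒ p=24335, q=3588
fundamental: x₁=24335, y₁=3588  (since 592192225 − 46·12873744 = 1)
(24335+3588√46)^2 = 1184384449 + 174627960√46

24335 3588
1184384449 174627960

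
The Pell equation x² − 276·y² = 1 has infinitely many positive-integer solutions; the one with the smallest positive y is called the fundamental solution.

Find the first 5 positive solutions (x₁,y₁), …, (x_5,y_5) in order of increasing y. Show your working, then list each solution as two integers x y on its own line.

7775 468
120901249 7277400
1880014414175 113163569532
29234224019520001 1759693498945200
454592181623521601375 27363233795434290468

√276 = [16; 1,1,1,1,2,2,2,1,1,1,1,32, …], period ℓ=12 (even) → k=11
k=0  a_k=16  p_k/q_k = 16/1
…
k=6  a_k=2  p_k/q_k = 515/31
…
k=9  a_k=1  p_k/q_k = 3007/181
k=10  a_k=1  p_k/q_k = 4768/287
k=11  a_k=1  p_k/q_k = 7775/468
fundamental: x₁=7775, y₁=468  (since 60450625 − 276·219024 = 1)
(x_2, y_2) = (7775·7775 + 276·468·468, 7775·468 + 468·7775) = (120901249, 7277400)
(x_3, y_3) = (7775·120901249 + 276·468·7277400, 7775·7277400 + 468·120901249) = (1880014414175, 113163569532)
(x_4, y_4) = (7775·1880014414175 + 276·468·113163569532, 7775·113163569532 + 468·1880014414175) = (29234224019520001, 1759693498945200)
(x_5, y_5) = (7775·29234224019520001 + 276·468·1759693498945200, 7775·1759693498945200 + 468·29234224019520001) = (454592181623521601375, 27363233795434290468)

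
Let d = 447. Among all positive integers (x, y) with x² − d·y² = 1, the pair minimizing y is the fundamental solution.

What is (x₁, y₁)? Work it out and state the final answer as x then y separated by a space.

148 7

[21; 7,42] for √447; ℓ=2 ⇒ convergent index 1
step 0: (21, 1)  from 21·(1,0) + (0,1)
step 1: (148, 7)  from 7·(21,1) + (1,0)
fundamental: x₁=148, y₁=7  (since 21904 − 447·49 = 1)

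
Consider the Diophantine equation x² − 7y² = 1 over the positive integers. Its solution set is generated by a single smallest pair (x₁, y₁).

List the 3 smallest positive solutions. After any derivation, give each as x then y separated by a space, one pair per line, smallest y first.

8 3
127 48
2024 765

√7 = [2; 1,1,1,4, …], period ℓ=4 (even) → k=3
step 0: (2, 1)  from 2·(1,0) + (0,1)
step 1: (3, 1)  from 1·(2,1) + (1,0)
step 2: (5, 2)  from 1·(3,1) + (2,1)
step 3: (8, 3)  from 1·(5,2) + (3,1)
→ (8, 3).  Check: 8²=64, 7·3²=63, difference 1.
(x_2, y_2) = (8·8 + 7·3·3, 8·3 + 3·8) = (127, 48)
(x_3, y_3) = (8·127 + 7·3·48, 8·48 + 3·127) = (2024, 765)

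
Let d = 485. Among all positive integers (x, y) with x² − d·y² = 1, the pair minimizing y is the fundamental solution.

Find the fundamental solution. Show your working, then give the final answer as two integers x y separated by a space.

√485 = [22; 44, …], period ℓ=1 (odd) → k=1
k=0  a_k=22  p_k/q_k = 22/1
k=1  a_k=44  p_k/q_k = 969/44
(x₁, y₁) = (969, 44);  969² − 485·44² = 1 ✓

969 44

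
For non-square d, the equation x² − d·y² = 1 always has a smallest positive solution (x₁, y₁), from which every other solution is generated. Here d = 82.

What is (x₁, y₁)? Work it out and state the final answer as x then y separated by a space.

163 18

√82 → a₀=9, period (18); ℓ=1 odd so k=1
a_0=9:  p_0=9·1+0=9,  q_0=9·0+1=1
a_1=18:  p_1=18·9+1=163,  q_1=18·1+0=18
(x₁, y₁) = (163, 18);  163² − 82·18² = 1 ✓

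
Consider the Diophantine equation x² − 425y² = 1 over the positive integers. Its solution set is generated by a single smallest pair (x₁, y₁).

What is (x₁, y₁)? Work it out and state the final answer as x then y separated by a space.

143649 6968

d=425: √d = [20; 1,1,1,1,1,1,40] (ℓ=7, odd), read p_13/q_13
step 0: (20, 1)  from 20·(1,0) + (0,1)
step 1: (21, 1)  from 1·(20,1) + (1,0)
step 2: (41, 2)  from 1·(21,1) + (20,1)
step 3: (62, 3)  from 1·(41,2) + (21,1)
step 4: (103, 5)  from 1·(62,3) + (41,2)
step 5: (165, 8)  from 1·(103,5) + (62,3)
step 6: (268, 13)  from 1·(165,8) + (103,5)
step 7: (10885, 528)  from 40·(268,13) + (165,8)
step 8: (11153, 541)  from 1·(10885,528) + (268,13)
step 9: (22038, 1069)  from 1·(11153,541) + (10885,528)
step 10: (33191, 1610)  from 1·(22038,1069) + (11153,541)
step 11: (55229, 2679)  from 1·(33191,1610) + (22038,1069)
step 12: (88420, 4289)  from 1·(55229,2679) + (33191,1610)
step 13: (143649, 6968)  from 1·(88420,4289) + (55229,2679)
fundamental: x₁=143649, y₁=6968  (since 20635035201 − 425·48553024 = 1)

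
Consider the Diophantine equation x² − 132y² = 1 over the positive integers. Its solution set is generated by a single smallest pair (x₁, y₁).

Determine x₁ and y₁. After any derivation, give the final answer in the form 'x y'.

[11; 2,22] for √132; ℓ=2 ⇒ convergent index 1
i=0: a=11 ⇒ p=11, q=1
i=1: a=2 ⇒ p=23, q=2
(x₁, y₁) = (23, 2);  23² − 132·2² = 1 ✓

23 2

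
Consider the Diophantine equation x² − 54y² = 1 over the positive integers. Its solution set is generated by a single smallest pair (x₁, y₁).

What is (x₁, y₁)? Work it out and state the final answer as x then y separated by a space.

√54 = [7; 2,1,6,1,2,14, …], period ℓ=6 (even) → k=5
k=0  a_k=7  p_k/q_k = 7/1
…
k=2  a_k=1  p_k/q_k = 22/3
k=3  a_k=6  p_k/q_k = 147/20
k=4  a_k=1  p_k/q_k = 169/23
k=5  a_k=2  p_k/q_k = 485/66
fundamental: x₁=485, y₁=66  (since 235225 − 54·4356 = 1)

485 66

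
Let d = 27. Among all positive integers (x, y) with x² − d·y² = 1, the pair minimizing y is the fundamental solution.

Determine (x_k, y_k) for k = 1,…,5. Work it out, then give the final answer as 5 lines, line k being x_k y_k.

26 5
1351 260
70226 13515
3650401 702520
189750626 36517525

[5; 5,10] for √27; ℓ=2 ⇒ convergent index 1
a_0=5:  p_0=5·1+0=5,  q_0=5·0+1=1
a_1=5:  p_1=5·5+1=26,  q_1=5·1+0=5
(x₁, y₁) = (26, 5);  26² − 27·5² = 1 ✓
k=2:  x_2 = 26·26+27·5·5 = 1351,  y_2 = 26·5+5·26 = 260
k=3:  x_3 = 26·1351+27·5·260 = 70226,  y_3 = 26·260+5·1351 = 13515
k=4:  x_4 = 26·70226+27·5·13515 = 3650401,  y_4 = 26·13515+5·70226 = 702520
k=5:  x_5 = 26·3650401+27·5·702520 = 189750626,  y_5 = 26·702520+5·3650401 = 36517525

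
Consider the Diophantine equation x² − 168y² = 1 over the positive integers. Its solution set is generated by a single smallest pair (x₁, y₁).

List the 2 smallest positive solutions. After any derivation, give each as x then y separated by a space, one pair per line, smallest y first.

13 1
337 26

√168 = [12; 1,24, …], period ℓ=2 (even) → k=1
k=0  a_k=12  p_k/q_k = 12/1
k=1  a_k=1  p_k/q_k = 13/1
(x₁, y₁) = (13, 1);  13² − 168·1² = 1 ✓
n=2: (13,1)∘(13,1) = (13·13+168·1·1, 13·1+1·13) = (337,26)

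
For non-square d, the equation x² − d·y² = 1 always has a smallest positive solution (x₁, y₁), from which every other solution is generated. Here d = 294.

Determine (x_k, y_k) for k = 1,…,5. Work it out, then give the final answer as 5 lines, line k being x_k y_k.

4801 280
46099201 2688560
442644523201 25815552840
4250272665676801 247880935681120
40811117693184120001 2380152718594561400

d=294: √d = [17; 6,1,4,1,6,34] (ℓ=6, even), read p_5/q_5
k=0  a_k=17  p_k/q_k = 17/1
k=1  a_k=6  p_k/q_k = 103/6
k=2  a_k=1  p_k/q_k = 120/7
…
k=4  a_k=1  p_k/q_k = 703/41
k=5  a_k=6  p_k/q_k = 4801/280
→ (4801, 280).  Check: 4801²=23049601, 294·280²=23049600, difference 1.
k=2:  x_2 = 4801·4801+294·280·280 = 46099201,  y_2 = 4801·280+280·4801 = 2688560
k=3:  x_3 = 4801·46099201+294·280·2688560 = 442644523201,  y_3 = 4801·2688560+280·46099201 = 25815552840
k=4:  x_4 = 4801·442644523201+294·280·25815552840 = 4250272665676801,  y_4 = 4801·25815552840+280·442644523201 = 247880935681120
k=5:  x_5 = 4801·4250272665676801+294·280·247880935681120 = 40811117693184120001,  y_5 = 4801·247880935681120+280·4250272665676801 = 2380152718594561400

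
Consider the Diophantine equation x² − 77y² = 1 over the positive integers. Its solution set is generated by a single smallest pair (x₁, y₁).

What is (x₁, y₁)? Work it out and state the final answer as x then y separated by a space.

d=77: √d = [8; 1,3,2,3,1,16] (ℓ=6, even), read p_5/q_5
a_0=8:  p_0=8·1+0=8,  q_0=8·0+1=1
a_1=1:  p_1=1·8+1=9,  q_1=1·1+0=1
a_2=3:  p_2=3·9+8=35,  q_2=3·1+1=4
a_3=2:  p_3=2·35+9=79,  q_3=2·4+1=9
a_4=3:  p_4=3·79+35=272,  q_4=3·9+4=31
a_5=1:  p_5=1·272+79=351,  q_5=1·31+9=40
fundamental: x₁=351, y₁=40  (since 123201 − 77·1600 = 1)

351 40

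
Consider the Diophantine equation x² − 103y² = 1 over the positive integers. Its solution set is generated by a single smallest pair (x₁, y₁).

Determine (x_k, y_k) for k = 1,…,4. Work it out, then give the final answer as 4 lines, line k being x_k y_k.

227528 22419
103537981567 10201900464
47115579739725224 4642436017523565
21440227253936863550977 2112568364380001494176

d=103: √d = [10; 6,1,2,1,1,9,1,1,2,1,6,20] (ℓ=12, even), read p_11/q_11
k=0  a_k=10  p_k/q_k = 10/1
…
k=7  a_k=1  p_k/q_k = 5044/497
…
k=10  a_k=1  p_k/q_k = 33877/3338
k=11  a_k=6  p_k/q_k = 227528/22419
(x₁, y₁) = (227528, 22419);  227528² − 103·22419² = 1 ✓
k=2:  x_2 = 227528·227528+103·22419·22419 = 103537981567,  y_2 = 227528·22419+22419·227528 = 10201900464
k=3:  x_3 = 227528·103537981567+103·22419·10201900464 = 47115579739725224,  y_3 = 227528·10201900464+22419·103537981567 = 4642436017523565
k=4:  x_4 = 227528·47115579739725224+103·22419·4642436017523565 = 21440227253936863550977,  y_4 = 227528·4642436017523565+22419·47115579739725224 = 2112568364380001494176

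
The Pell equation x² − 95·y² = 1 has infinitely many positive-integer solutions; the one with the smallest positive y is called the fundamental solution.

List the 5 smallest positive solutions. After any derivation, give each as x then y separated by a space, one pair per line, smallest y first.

39 4
3041 312
237159 24332
18495361 1897584
1442400999 147987220

[9; 1,2,1,18] for √95; ℓ=4 ⇒ convergent index 3
k=0  a_k=9  p_k/q_k = 9/1
k=1  a_k=1  p_k/q_k = 10/1
k=2  a_k=2  p_k/q_k = 29/3
k=3  a_k=1  p_k/q_k = 39/4
(x₁, y₁) = (39, 4);  39² − 95·4² = 1 ✓
k=2:  x_2 = 39·39+95·4·4 = 3041,  y_2 = 39·4+4·39 = 312
k=3:  x_3 = 39·3041+95·4·312 = 237159,  y_3 = 39·312+4·3041 = 24332
k=4:  x_4 = 39·237159+95·4·24332 = 18495361,  y_4 = 39·24332+4·237159 = 1897584
k=5:  x_5 = 39·18495361+95·4·1897584 = 1442400999,  y_5 = 39·1897584+4·18495361 = 147987220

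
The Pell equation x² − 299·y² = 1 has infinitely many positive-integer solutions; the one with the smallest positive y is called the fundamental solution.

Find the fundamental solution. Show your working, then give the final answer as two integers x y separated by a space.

[17; 3,2,3,34] for √299; ℓ=4 ⇒ convergent index 3
step 0: (17, 1)  from 17·(1,0) + (0,1)
…
step 2: (121, 7)  from 2·(52,3) + (17,1)
step 3: (415, 24)  from 3·(121,7) + (52,3)
fundamental: x₁=415, y₁=24  (since 172225 − 299·576 = 1)

415 24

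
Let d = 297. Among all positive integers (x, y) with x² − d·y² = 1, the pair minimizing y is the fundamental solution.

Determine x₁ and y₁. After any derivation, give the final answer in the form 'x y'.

√297 → a₀=17, period (4,3,1,1,2,1,1,3,4,34); ℓ=10 even so k=9
i=0: a=17 ⇒ p=17, q=1
…
i=2: a=3 ⇒ p=224, q=13
…
i=4: a=1 ⇒ p=517, q=30
…
i=6: a=1 ⇒ p=1844, q=107
i=7: a=1 ⇒ p=3171, q=184
i=8: a=3 ⇒ p=11357, q=659
i=9: a=4 ⇒ p=48599, q=2820
→ (48599, 2820).  Check: 48599²=2361862801, 297·2820²=2361862800, difference 1.

48599 2820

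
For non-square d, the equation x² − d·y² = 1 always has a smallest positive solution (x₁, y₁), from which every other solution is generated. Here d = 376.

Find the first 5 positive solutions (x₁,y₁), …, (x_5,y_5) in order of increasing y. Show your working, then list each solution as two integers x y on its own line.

d=376: √d = [19; 2,1,1,3,1,…,1,2,38] (ℓ=16, even), read p_15/q_15
a_0=19:  p_0=19·1+0=19,  q_0=19·0+1=1
a_1=2:  p_1=2·19+1=39,  q_1=2·1+0=2
…
a_3=1:  p_3=1·58+39=97,  q_3=1·3+2=5
…
a_5=1:  p_5=1·349+97=446,  q_5=1·18+5=23
a_6=2:  p_6=2·446+349=1241,  q_6=2·23+18=64
…
a_8=4:  p_8=4·2928+1241=12953,  q_8=4·151+64=668
…
a_12=3:  p_12=3·99455+70621=368986,  q_12=3·5129+3642=19029
…
a_14=1:  p_14=1·468441+368986=837427,  q_14=1·24158+19029=43187
a_15=2:  p_15=2·837427+468441=2143295,  q_15=2·43187+24158=110532
(x₁, y₁) = (2143295, 110532);  2143295² − 376·110532² = 1 ✓
(x_2, y_2) = (2143295·2143295 + 376·110532·110532, 2143295·110532 + 110532·2143295) = (9187426914049, 473805365880)
(x_3, y_3) = (2143295·9187426914049 + 376·110532·473805365880, 2143295·473805365880 + 110532·9187426914049) = (39382732335491159615, 2031009343327438668)
(x_4, y_4) = (2143295·39382732335491159615 + 376·110532·2031009343327438668, 2143295·2031009343327438668 + 110532·39382732335491159615) = (168817626601983862467148801, 8706104341013491514496240)
(x_5, y_5) = (2143295·168817626601983862467148801 + 376·110532·8706104341013491514496240, 2143295·8706104341013491514496240 + 110532·168817626601983862467148801) = (723651950015758622280719887718975, 37319499807142991581781109982932)

2143295 110532
9187426914049 473805365880
39382732335491159615 2031009343327438668
168817626601983862467148801 8706104341013491514496240
723651950015758622280719887718975 37319499807142991581781109982932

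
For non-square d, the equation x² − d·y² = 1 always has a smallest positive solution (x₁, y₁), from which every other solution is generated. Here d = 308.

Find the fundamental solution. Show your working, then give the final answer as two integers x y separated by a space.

351 20

√308 → a₀=17, period (1,1,4,1,1,34); ℓ=6 even so k=5
i=0: a=17 ⇒ p=17, q=1
…
i=4: a=1 ⇒ p=193, q=11
i=5: a=1 ⇒ p=351, q=20
→ (351, 20).  Check: 351²=123201, 308·20²=123200, difference 1.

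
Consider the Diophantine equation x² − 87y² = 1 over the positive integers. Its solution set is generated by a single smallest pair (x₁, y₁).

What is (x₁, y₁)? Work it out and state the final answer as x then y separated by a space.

√87 → a₀=9, period (3,18); ℓ=2 even so k=1
k=0  a_k=9  p_k/q_k = 9/1
k=1  a_k=3  p_k/q_k = 28/3
(x₁, y₁) = (28, 3);  28² − 87·3² = 1 ✓

28 3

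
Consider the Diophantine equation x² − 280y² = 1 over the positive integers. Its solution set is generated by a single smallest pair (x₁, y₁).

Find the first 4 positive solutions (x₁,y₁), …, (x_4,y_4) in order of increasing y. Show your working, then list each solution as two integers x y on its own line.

[16; 1,2,1,2,1,32] for √280; ℓ=6 ⇒ convergent index 5
step 0: (16, 1)  from 16·(1,0) + (0,1)
step 1: (17, 1)  from 1·(16,1) + (1,0)
…
step 4: (184, 11)  from 2·(67,4) + (50,3)
step 5: (251, 15)  from 1·(184,11) + (67,4)
(x₁, y₁) = (251, 15);  251² − 280·15² = 1 ✓
n=2: (251,15)∘(251,15) = (251·251+280·15·15, 251·15+15·251) = (126001,7530)
n=3: (126001,7530)∘(251,15) = (251·126001+280·15·7530, 251·7530+15·126001) = (63252251,3780045)
n=4: (63252251,3780045)∘(251,15) = (251·63252251+280·15·3780045, 251·3780045+15·63252251) = (31752504001,1897575060)

251 15
126001 7530
63252251 3780045
31752504001 1897575060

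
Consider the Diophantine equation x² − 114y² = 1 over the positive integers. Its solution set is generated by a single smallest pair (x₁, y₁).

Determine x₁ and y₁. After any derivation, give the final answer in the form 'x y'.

1025 96

√114 = [10; 1,2,10,2,1,20, …], period ℓ=6 (even) → k=5
k=0  a_k=10  p_k/q_k = 10/1
…
k=3  a_k=10  p_k/q_k = 331/31
k=4  a_k=2  p_k/q_k = 694/65
k=5  a_k=1  p_k/q_k = 1025/96
→ (1025, 96).  Check: 1025²=1050625, 114·96²=1050624, difference 1.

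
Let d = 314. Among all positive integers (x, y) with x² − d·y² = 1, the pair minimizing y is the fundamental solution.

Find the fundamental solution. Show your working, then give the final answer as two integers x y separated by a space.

392499 22150

d=314: √d = [17; 1,2,1,1,2,1,34] (ℓ=7, odd), read p_13/q_13
k=0  a_k=17  p_k/q_k = 17/1
k=1  a_k=1  p_k/q_k = 18/1
k=2  a_k=2  p_k/q_k = 53/3
…
k=4  a_k=1  p_k/q_k = 124/7
k=5  a_k=2  p_k/q_k = 319/18
k=6  a_k=1  p_k/q_k = 443/25
k=7  a_k=34  p_k/q_k = 15381/868
k=8  a_k=1  p_k/q_k = 15824/893
k=9  a_k=2  p_k/q_k = 47029/2654
k=10  a_k=1  p_k/q_k = 62853/3547
…
k=12  a_k=2  p_k/q_k = 282617/15949
k=13  a_k=1  p_k/q_k = 392499/22150
→ (392499, 22150).  Check: 392499²=154055465001, 314·22150²=154055465000, difference 1.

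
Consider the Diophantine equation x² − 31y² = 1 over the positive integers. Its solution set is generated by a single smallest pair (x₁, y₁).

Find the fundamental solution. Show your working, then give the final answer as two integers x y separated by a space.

1520 273

d=31: √d = [5; 1,1,3,5,3,1,1,10] (ℓ=8, even), read p_7/q_7
k=0  a_k=5  p_k/q_k = 5/1
k=1  a_k=1  p_k/q_k = 6/1
…
k=3  a_k=3  p_k/q_k = 39/7
k=4  a_k=5  p_k/q_k = 206/37
…
k=6  a_k=1  p_k/q_k = 863/155
k=7  a_k=1  p_k/q_k = 1520/273
→ (1520, 273).  Check: 1520²=2310400, 31·273²=2310399, difference 1.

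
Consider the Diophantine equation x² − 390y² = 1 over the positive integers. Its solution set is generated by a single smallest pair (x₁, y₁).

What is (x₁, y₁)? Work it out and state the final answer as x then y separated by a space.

√390 → a₀=19, period (1,2,1,38); ℓ=4 even so k=3
i=0: a=19 ⇒ p=19, q=1
…
i=2: a=2 ⇒ p=59, q=3
i=3: a=1 ⇒ p=79, q=4
→ (79, 4).  Check: 79²=6241, 390·4²=6240, difference 1.

79 4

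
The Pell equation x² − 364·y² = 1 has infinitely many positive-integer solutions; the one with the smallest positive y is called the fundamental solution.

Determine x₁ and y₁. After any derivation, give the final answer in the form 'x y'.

√364 → a₀=19, period (12,1,2,3,1,8,1,3,2,1,12,38); ℓ=12 even so k=11
step 0: (19, 1)  from 19·(1,0) + (0,1)
…
step 2: (248, 13)  from 1·(229,12) + (19,1)
…
step 5: (3148, 165)  from 1·(2423,127) + (725,38)
…
step 10: (390371, 20461)  from 1·(270499,14178) + (119872,6283)
step 11: (4954951, 259710)  from 12·(390371,20461) + (270499,14178)
(x₁, y₁) = (4954951, 259710);  4954951² − 364·259710² = 1 ✓

4954951 259710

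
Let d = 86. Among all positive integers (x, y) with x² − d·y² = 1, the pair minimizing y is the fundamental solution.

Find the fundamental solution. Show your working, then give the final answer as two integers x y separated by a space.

√86 → a₀=9, period (3,1,1,1,8,1,1,1,3,18); ℓ=10 even so k=9
k=0  a_k=9  p_k/q_k = 9/1
k=1  a_k=3  p_k/q_k = 28/3
…
k=4  a_k=1  p_k/q_k = 102/11
…
k=7  a_k=1  p_k/q_k = 1864/201
k=8  a_k=1  p_k/q_k = 2847/307
k=9  a_k=3  p_k/q_k = 10405/1122
→ (10405, 1122).  Check: 10405²=108264025, 86·1122²=108264024, difference 1.

10405 1122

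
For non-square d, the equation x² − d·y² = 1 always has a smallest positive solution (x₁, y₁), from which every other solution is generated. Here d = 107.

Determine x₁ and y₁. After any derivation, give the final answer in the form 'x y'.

√107 = [10; 2,1,9,1,2,20, …], period ℓ=6 (even) → k=5
a_0=10:  p_0=10·1+0=10,  q_0=10·0+1=1
a_1=2:  p_1=2·10+1=21,  q_1=2·1+0=2
a_2=1:  p_2=1·21+10=31,  q_2=1·2+1=3
…
a_4=1:  p_4=1·300+31=331,  q_4=1·29+3=32
a_5=2:  p_5=2·331+300=962,  q_5=2·32+29=93
→ (962, 93).  Check: 962²=925444, 107·93²=925443, difference 1.

962 93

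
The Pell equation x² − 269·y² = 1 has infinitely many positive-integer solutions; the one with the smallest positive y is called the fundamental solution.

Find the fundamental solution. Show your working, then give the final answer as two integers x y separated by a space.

13449 820

[16; 2,2,32] for √269; ℓ=3 ⇒ convergent index 5
a_0=16:  p_0=16·1+0=16,  q_0=16·0+1=1
…
a_4=2:  p_4=2·2657+82=5396,  q_4=2·162+5=329
a_5=2:  p_5=2·5396+2657=13449,  q_5=2·329+162=820
fundamental: x₁=13449, y₁=820  (since 180875601 − 269·672400 = 1)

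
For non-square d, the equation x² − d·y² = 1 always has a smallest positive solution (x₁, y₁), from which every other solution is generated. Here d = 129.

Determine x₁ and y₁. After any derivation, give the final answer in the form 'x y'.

√129 = [11; 2,1,3,1,6,1,3,1,2,22, …], period ℓ=10 (even) → k=9
i=0: a=11 ⇒ p=11, q=1
i=1: a=2 ⇒ p=23, q=2
…
i=3: a=3 ⇒ p=125, q=11
…
i=6: a=1 ⇒ p=1238, q=109
i=7: a=3 ⇒ p=4793, q=422
i=8: a=1 ⇒ p=6031, q=531
i=9: a=2 ⇒ p=16855, q=1484
→ (16855, 1484).  Check: 16855²=284091025, 129·1484²=284091024, difference 1.

16855 1484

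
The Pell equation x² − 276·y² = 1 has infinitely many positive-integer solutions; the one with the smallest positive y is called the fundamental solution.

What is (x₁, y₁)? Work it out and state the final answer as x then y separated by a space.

√276 = [16; 1,1,1,1,2,2,2,1,1,1,1,32, …], period ℓ=12 (even) → k=11
a_0=16:  p_0=16·1+0=16,  q_0=16·0+1=1
a_1=1:  p_1=1·16+1=17,  q_1=1·1+0=1
…
a_3=1:  p_3=1·33+17=50,  q_3=1·2+1=3
a_4=1:  p_4=1·50+33=83,  q_4=1·3+2=5
…
a_6=2:  p_6=2·216+83=515,  q_6=2·13+5=31
…
a_8=1:  p_8=1·1246+515=1761,  q_8=1·75+31=106
…
a_10=1:  p_10=1·3007+1761=4768,  q_10=1·181+106=287
a_11=1:  p_11=1·4768+3007=7775,  q_11=1·287+181=468
fundamental: x₁=7775, y₁=468  (since 60450625 − 276·219024 = 1)

7775 468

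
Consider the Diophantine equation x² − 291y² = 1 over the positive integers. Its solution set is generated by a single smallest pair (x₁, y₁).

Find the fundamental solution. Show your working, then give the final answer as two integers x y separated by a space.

290 17

√291 = [17; 17,34, …], period ℓ=2 (even) → k=1
a_0=17:  p_0=17·1+0=17,  q_0=17·0+1=1
a_1=17:  p_1=17·17+1=290,  q_1=17·1+0=17
fundamental: x₁=290, y₁=17  (since 84100 − 291·289 = 1)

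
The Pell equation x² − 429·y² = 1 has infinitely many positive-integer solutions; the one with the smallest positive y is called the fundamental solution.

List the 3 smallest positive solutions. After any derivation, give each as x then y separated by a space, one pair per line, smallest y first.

1524095 73584
4645731138049 224298012960
14161071197688057215 683702960124468816

√429 = [20; 1,2,2,9,1,12,1,9,2,2,1,40, …], period ℓ=12 (even) → k=11
i=0: a=20 ⇒ p=20, q=1
…
i=2: a=2 ⇒ p=62, q=3
…
i=4: a=9 ⇒ p=1367, q=66
…
i=6: a=12 ⇒ p=19511, q=942
i=7: a=1 ⇒ p=21023, q=1015
…
i=9: a=2 ⇒ p=438459, q=21169
i=10: a=2 ⇒ p=1085636, q=52415
i=11: a=1 ⇒ p=1524095, q=73584
fundamental: x₁=1524095, y₁=73584  (since 2322865569025 − 429·5414605056 = 1)
n=2: (1524095,73584)∘(1524095,73584) = (1524095·1524095+429·73584·73584, 1524095·73584+73584·1524095) = (4645731138049,224298012960)
n=3: (4645731138049,224298012960)∘(1524095,73584) = (1524095·4645731138049+429·73584·224298012960, 1524095·224298012960+73584·4645731138049) = (14161071197688057215,683702960124468816)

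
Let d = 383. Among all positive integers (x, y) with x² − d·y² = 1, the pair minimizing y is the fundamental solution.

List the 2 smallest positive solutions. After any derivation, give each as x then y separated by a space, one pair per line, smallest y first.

√383 = [19; 1,1,3,19,3,1,1,38, …], period ℓ=8 (even) → k=7
step 0: (19, 1)  from 19·(1,0) + (0,1)
…
step 2: (39, 2)  from 1·(20,1) + (19,1)
…
step 4: (2642, 135)  from 19·(137,7) + (39,2)
…
step 6: (10705, 547)  from 1·(8063,412) + (2642,135)
step 7: (18768, 959)  from 1·(10705,547) + (8063,412)
(x₁, y₁) = (18768, 959);  18768² − 383·959² = 1 ✓
(18768+959√383)^2 = 704475647 + 35997024√383

18768 959
704475647 35997024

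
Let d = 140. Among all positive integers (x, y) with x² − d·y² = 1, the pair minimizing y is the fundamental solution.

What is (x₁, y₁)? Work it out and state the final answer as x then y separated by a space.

71 6

√140 → a₀=11, period (1,4,1,22); ℓ=4 even so k=3
i=0: a=11 ⇒ p=11, q=1
i=1: a=1 ⇒ p=12, q=1
i=2: a=4 ⇒ p=59, q=5
i=3: a=1 ⇒ p=71, q=6
→ (71, 6).  Check: 71²=5041, 140·6²=5040, difference 1.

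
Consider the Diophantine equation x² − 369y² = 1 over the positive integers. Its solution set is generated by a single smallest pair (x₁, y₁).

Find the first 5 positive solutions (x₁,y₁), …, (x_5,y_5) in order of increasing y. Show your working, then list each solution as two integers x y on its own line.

8396801 437120
141012534067201 7340819306240
2368108374136006451201 123278797782910239360
39769069528107045198367948801 2070295065004669620717268480
667865925565355162349028245713920001 34767711344252426473018978470025600

√369 = [19; 4,1,3,2,7,4,7,2,3,1,4,38, …], period ℓ=12 (even) → k=11
k=0  a_k=19  p_k/q_k = 19/1
…
k=3  a_k=3  p_k/q_k = 365/19
k=4  a_k=2  p_k/q_k = 826/43
…
k=8  a_k=2  p_k/q_k = 393504/20485
…
k=10  a_k=1  p_k/q_k = 1758061/91521
k=11  a_k=4  p_k/q_k = 8396801/437120
→ (8396801, 437120).  Check: 8396801²=70506267033601, 369·437120²=70506267033600, difference 1.
(x_2, y_2) = (8396801·8396801 + 369·437120·437120, 8396801·437120 + 437120·8396801) = (141012534067201, 7340819306240)
(x_3, y_3) = (8396801·141012534067201 + 369·437120·7340819306240, 8396801·7340819306240 + 437120·141012534067201) = (2368108374136006451201, 123278797782910239360)
(x_4, y_4) = (8396801·2368108374136006451201 + 369·437120·123278797782910239360, 8396801·123278797782910239360 + 437120·2368108374136006451201) = (39769069528107045198367948801, 2070295065004669620717268480)
(x_5, y_5) = (8396801·39769069528107045198367948801 + 369·437120·2070295065004669620717268480, 8396801·2070295065004669620717268480 + 437120·39769069528107045198367948801) = (667865925565355162349028245713920001, 34767711344252426473018978470025600)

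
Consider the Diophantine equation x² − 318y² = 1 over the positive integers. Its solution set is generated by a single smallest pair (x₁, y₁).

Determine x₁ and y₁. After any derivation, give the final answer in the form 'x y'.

√318 = [17; 1,4,1,34, …], period ℓ=4 (even) → k=3
k=0  a_k=17  p_k/q_k = 17/1
…
k=2  a_k=4  p_k/q_k = 89/5
k=3  a_k=1  p_k/q_k = 107/6
→ (107, 6).  Check: 107²=11449, 318·6²=11448, difference 1.

107 6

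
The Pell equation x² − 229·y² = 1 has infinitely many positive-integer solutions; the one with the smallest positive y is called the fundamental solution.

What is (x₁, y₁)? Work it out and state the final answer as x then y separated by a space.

[15; 7,1,1,7,30] for √229; ℓ=5 ⇒ convergent index 9
a_0=15:  p_0=15·1+0=15,  q_0=15·0+1=1
…
a_2=1:  p_2=1·106+15=121,  q_2=1·7+1=8
…
a_7=1:  p_7=1·362399+51527=413926,  q_7=1·23948+3405=27353
a_8=1:  p_8=1·413926+362399=776325,  q_8=1·27353+23948=51301
a_9=7:  p_9=7·776325+413926=5848201,  q_9=7·51301+27353=386460
(x₁, y₁) = (5848201, 386460);  5848201² − 229·386460² = 1 ✓

5848201 386460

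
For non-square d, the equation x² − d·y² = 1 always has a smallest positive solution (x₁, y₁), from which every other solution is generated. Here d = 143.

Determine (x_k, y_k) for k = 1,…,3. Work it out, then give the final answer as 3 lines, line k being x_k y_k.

12 1
287 24
6876 575

[11; 1,22] for √143; ℓ=2 ⇒ convergent index 1
i=0: a=11 ⇒ p=11, q=1
i=1: a=1 ⇒ p=12, q=1
→ (12, 1).  Check: 12²=144, 143·1²=143, difference 1.
(12+1√143)^2 = 287 + 24√143
(12+1√143)^3 = 6876 + 575√143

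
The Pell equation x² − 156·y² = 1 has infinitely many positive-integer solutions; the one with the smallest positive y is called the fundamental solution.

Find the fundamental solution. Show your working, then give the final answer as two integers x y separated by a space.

[12; 2,24] for √156; ℓ=2 ⇒ convergent index 1
k=0  a_k=12  p_k/q_k = 12/1
k=1  a_k=2  p_k/q_k = 25/2
fundamental: x₁=25, y₁=2  (since 625 − 156·4 = 1)

25 2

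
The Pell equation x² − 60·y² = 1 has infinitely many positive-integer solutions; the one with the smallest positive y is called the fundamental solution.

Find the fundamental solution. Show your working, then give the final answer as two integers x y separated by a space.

√60 = [7; 1,2,1,14, …], period ℓ=4 (even) → k=3
k=0  a_k=7  p_k/q_k = 7/1
k=1  a_k=1  p_k/q_k = 8/1
k=2  a_k=2  p_k/q_k = 23/3
k=3  a_k=1  p_k/q_k = 31/4
→ (31, 4).  Check: 31²=961, 60·4²=960, difference 1.

31 4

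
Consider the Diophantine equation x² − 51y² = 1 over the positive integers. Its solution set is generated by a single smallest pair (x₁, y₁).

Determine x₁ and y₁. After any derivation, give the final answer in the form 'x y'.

50 7

[7; 7,14] for √51; ℓ=2 ⇒ convergent index 1
a_0=7:  p_0=7·1+0=7,  q_0=7·0+1=1
a_1=7:  p_1=7·7+1=50,  q_1=7·1+0=7
(x₁, y₁) = (50, 7);  50² − 51·7² = 1 ✓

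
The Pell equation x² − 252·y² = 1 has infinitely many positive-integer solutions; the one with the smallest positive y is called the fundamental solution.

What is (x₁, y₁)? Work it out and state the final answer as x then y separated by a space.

√252 → a₀=15, period (1,6,1,30); ℓ=4 even so k=3
k=0  a_k=15  p_k/q_k = 15/1
…
k=2  a_k=6  p_k/q_k = 111/7
k=3  a_k=1  p_k/q_k = 127/8
(x₁, y₁) = (127, 8);  127² − 252·8² = 1 ✓

127 8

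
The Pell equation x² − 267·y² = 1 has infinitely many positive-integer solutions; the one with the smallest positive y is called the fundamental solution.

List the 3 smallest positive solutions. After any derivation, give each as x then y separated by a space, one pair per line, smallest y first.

d=267: √d = [16; 2,1,15,1,2,32] (ℓ=6, even), read p_5/q_5
i=0: a=16 ⇒ p=16, q=1
…
i=3: a=15 ⇒ p=768, q=47
i=4: a=1 ⇒ p=817, q=50
i=5: a=2 ⇒ p=2402, q=147
→ (2402, 147).  Check: 2402²=5769604, 267·147²=5769603, difference 1.
(2402+147√267)^2 = 11539207 + 706188√267
(2402+147√267)^3 = 55434348026 + 3392527005√267

2402 147
11539207 706188
55434348026 3392527005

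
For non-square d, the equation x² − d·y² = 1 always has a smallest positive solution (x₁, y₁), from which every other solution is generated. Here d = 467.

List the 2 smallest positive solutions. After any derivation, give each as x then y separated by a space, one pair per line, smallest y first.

√467 = [21; 1,1,1,1,3,…,1,1,42, …], period ℓ=14 (even) → k=13
i=0: a=21 ⇒ p=21, q=1
i=1: a=1 ⇒ p=22, q=1
…
i=5: a=3 ⇒ p=389, q=18
i=6: a=3 ⇒ p=1275, q=59
i=7: a=21 ⇒ p=27164, q=1257
…
i=9: a=3 ⇒ p=275465, q=12747
…
i=11: a=1 ⇒ p=633697, q=29324
i=12: a=1 ⇒ p=991929, q=45901
i=13: a=1 ⇒ p=1625626, q=75225
→ (1625626, 75225).  Check: 1625626²=2642659891876, 467·75225²=2642659891875, difference 1.
(x_2, y_2) = (1625626·1625626 + 467·75225·75225, 1625626·75225 + 75225·1625626) = (5285319783751, 244575431700)

1625626 75225
5285319783751 244575431700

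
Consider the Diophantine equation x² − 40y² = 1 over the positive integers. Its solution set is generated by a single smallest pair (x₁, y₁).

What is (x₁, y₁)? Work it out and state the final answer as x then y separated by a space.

19 3

√40 → a₀=6, period (3,12); ℓ=2 even so k=1
step 0: (6, 1)  from 6·(1,0) + (0,1)
step 1: (19, 3)  from 3·(6,1) + (1,0)
(x₁, y₁) = (19, 3);  19² − 40·3² = 1 ✓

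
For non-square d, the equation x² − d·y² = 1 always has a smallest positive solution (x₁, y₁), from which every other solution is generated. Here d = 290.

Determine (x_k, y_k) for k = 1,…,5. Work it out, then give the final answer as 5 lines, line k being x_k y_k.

d=290: √d = [17; 34] (ℓ=1, odd), read p_1/q_1
i=0: a=17 ⇒ p=17, q=1
i=1: a=34 ⇒ p=579, q=34
fundamental: x₁=579, y₁=34  (since 335241 − 290·1156 = 1)
k=2:  x_2 = 579·579+290·34·34 = 670481,  y_2 = 579·34+34·579 = 39372
k=3:  x_3 = 579·670481+290·34·39372 = 776416419,  y_3 = 579·39372+34·670481 = 45592742
k=4:  x_4 = 579·776416419+290·34·45592742 = 899089542721,  y_4 = 579·45592742+34·776416419 = 52796355864
k=5:  x_5 = 579·899089542721+290·34·52796355864 = 1041144914054499,  y_5 = 579·52796355864+34·899089542721 = 61138134497770

579 34
670481 39372
776416419 45592742
899089542721 52796355864
1041144914054499 61138134497770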